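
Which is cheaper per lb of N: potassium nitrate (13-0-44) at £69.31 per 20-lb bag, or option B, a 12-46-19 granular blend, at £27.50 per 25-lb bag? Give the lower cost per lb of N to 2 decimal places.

potassium nitrate: N per bag = 20 × 13% = 2.6 lb; cost = 69.31 / 2.6 = £26.6577/lb N.
option B: N per bag = 25 × 12% = 3 lb; cost = 27.50 / 3 = £9.1667/lb N.
option B is cheaper.

£9.17 per lb N (option B)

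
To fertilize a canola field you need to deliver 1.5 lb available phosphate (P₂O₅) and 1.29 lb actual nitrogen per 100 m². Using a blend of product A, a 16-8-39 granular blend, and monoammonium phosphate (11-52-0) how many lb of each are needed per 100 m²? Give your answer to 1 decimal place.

6.8 lb product A, 1.8 lb monoammonium phosphate

Let a = lb of product A, b = lb of monoammonium phosphate (per 100 m²).
P₂O₅: 0.08·a + 0.52·b = 1.5
N: 0.16·a + 0.11·b = 1.29
Solving simultaneously: a = 6.79839, b = 1.83871.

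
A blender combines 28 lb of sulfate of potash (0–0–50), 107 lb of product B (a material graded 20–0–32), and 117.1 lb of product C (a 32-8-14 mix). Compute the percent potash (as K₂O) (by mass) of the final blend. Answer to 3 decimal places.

25.638% K₂O

Total mass = 28 + 107 + 117.1 = 252.1 lb.
K₂O mass = 50%×28 + 32%×107 + 14%×117.1 = 64.634 lb.
% K₂O = 64.634 / 252.1 = 25.6382%.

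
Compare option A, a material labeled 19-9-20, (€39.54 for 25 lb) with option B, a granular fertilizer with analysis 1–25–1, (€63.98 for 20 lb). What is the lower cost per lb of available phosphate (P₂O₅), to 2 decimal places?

option A: P₂O₅ per bag = 25 × 9% = 2.25 lb; cost = 39.54 / 2.25 = €17.5733/lb P₂O₅.
option B: P₂O₅ per bag = 20 × 25% = 5 lb; cost = 63.98 / 5 = €12.7960/lb P₂O₅.
option B is cheaper.

€12.80 per lb P₂O₅ (option B)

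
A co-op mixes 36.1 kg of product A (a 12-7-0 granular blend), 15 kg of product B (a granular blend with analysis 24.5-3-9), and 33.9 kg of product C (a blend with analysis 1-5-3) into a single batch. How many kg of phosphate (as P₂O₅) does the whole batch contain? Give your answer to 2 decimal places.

P₂O₅ mass = 7%×36.1 + 3%×15 + 5%×33.9 = 4.672 kg.

4.67 kg P₂O₅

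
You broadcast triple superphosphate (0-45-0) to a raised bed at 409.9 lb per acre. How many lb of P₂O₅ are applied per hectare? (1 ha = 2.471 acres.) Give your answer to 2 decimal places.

455.79 lb P₂O₅ per hectare

P₂O₅ per acre = 409.9 × 45% = 184.455 lb.
Convert to per hectare: 184.455 × 2.471 = 455.788 lb.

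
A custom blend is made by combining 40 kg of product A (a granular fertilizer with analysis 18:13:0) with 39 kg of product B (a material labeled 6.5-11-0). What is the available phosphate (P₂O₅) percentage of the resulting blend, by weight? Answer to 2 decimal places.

Total mass = 40 + 39 = 79 kg.
P₂O₅ mass = 13%×40 + 11%×39 = 9.49 kg.
% P₂O₅ = 9.49 / 79 = 12.0127%.

12.01% P₂O₅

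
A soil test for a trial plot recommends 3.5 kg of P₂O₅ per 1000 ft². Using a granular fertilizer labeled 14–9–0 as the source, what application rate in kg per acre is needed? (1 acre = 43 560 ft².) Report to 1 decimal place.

1694.0 kg of product per acre

Product per 1000 ft² = 3.5 / 9% = 38.8889 kg.
Convert to per acre: 38.8889 × 43.56 = 1694 kg.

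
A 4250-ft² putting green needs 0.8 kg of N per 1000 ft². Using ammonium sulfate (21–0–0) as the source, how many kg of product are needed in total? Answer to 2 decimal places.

Product per 1000 ft² = 0.8 / 21% = 3.80952 kg.
Total product = 3.80952 × 4250 / 1000 = 16.1905 kg.

16.19 kg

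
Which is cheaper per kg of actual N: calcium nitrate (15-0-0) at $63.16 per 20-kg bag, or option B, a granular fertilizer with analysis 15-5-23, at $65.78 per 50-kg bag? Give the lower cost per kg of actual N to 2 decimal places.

calcium nitrate: N per bag = 20 × 15% = 3 kg; cost = 63.16 / 3 = $21.0533/kg N.
option B: N per bag = 50 × 15% = 7.5 kg; cost = 65.78 / 7.5 = $8.7707/kg N.
option B is cheaper.

$8.77 per kg N (option B)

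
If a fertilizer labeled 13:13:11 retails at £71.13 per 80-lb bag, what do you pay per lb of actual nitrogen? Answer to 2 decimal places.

£6.84 per lb N

N in bag = 80 × 13% = 10.4 lb.
Cost per lb N = £71.13 / 10.4 = £6.8394.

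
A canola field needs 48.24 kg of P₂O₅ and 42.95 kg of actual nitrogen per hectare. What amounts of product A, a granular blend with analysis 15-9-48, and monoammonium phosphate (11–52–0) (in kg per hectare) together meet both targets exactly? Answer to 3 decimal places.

250.038 kg product A, 49.493 kg monoammonium phosphate

With a, b = kg per hectare of product A and monoammonium phosphate:
P₂O₅: 0.09·a + 0.52·b = 48.24
N: 0.15·a + 0.11·b = 42.95
Solving simultaneously: a = 250.0382, b = 49.4934.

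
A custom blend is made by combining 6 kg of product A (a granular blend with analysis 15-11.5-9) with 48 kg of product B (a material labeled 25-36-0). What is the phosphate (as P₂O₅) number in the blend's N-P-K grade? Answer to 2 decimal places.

Total mass = 6 + 48 = 54 kg.
P₂O₅ mass = 11.5%×6 + 36%×48 = 17.97 kg.
% P₂O₅ = 17.97 / 54 = 33.2778%.

33.28% P₂O₅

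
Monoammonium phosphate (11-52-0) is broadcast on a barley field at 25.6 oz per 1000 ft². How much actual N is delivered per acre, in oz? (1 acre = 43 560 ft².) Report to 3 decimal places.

nitrogen per 1000 ft² = 25.6 × 11% = 2.816 oz.
Convert to per acre: 2.816 × 43.56 = 122.66496 oz.

122.665 oz N per acre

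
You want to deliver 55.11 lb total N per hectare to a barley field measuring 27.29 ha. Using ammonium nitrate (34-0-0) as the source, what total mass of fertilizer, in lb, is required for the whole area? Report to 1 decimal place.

4423.4 lb

Product per hectare = 55.11 / 34% = 162.088 lb.
Total product = 162.088 × 27.29 = 4423.39 lb.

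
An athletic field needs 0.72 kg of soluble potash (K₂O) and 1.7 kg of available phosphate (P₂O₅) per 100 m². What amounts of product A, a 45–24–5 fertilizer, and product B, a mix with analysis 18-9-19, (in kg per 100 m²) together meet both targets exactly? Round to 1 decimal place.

With a, b = kg per 100 m² of product A and product B:
K₂O: 0.05·a + 0.19·b = 0.72
P₂O₅: 0.24·a + 0.09·b = 1.7
Eliminate a: (row1) − 0.05/0.24·(row2) → 0.17125·b = 0.365833, so b = 2.13625.
Back-substitute: a = (0.72 − 0.19·2.13625) / 0.05 = 6.28224.

6.3 kg product A, 2.1 kg product B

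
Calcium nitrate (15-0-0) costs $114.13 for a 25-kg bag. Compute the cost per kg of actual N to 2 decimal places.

$30.43 per kg N

N in bag = 25 × 15% = 3.75 kg.
Cost per kg N = $114.13 / 3.75 = $30.4347.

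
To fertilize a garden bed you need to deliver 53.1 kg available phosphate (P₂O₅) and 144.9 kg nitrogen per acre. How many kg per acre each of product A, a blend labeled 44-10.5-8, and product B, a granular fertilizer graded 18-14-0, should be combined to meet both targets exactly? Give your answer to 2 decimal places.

With a, b = kg per acre of product A and product B:
P₂O₅: 0.105·a + 0.14·b = 53.1
N: 0.44·a + 0.18·b = 144.9
From row1: a = (53.1 − 0.14·b) / 0.105.
Into row2: 0.44·(53.1 − 0.14·b)/0.105 + 0.18·b = 144.9 → b = 190.8548, a = 251.241.

251.24 kg product A, 190.85 kg product B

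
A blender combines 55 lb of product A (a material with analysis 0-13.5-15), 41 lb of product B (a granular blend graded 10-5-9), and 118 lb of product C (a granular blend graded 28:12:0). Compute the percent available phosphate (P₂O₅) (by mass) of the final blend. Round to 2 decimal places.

Total mass = 55 + 41 + 118 = 214 lb.
P₂O₅ mass = 13.5%×55 + 5%×41 + 12%×118 = 23.635 lb.
% P₂O₅ = 23.635 / 214 = 11.0444%.

11.04% P₂O₅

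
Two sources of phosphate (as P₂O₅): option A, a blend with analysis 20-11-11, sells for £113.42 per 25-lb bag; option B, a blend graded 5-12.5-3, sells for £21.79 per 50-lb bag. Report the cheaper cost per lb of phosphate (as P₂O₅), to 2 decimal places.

option A: P₂O₅ per bag = 25 × 11% = 2.75 lb; cost = 113.42 / 2.75 = £41.2436/lb P₂O₅.
option B: P₂O₅ per bag = 50 × 12.5% = 6.25 lb; cost = 21.79 / 6.25 = £3.4864/lb P₂O₅.
option B is cheaper.

£3.49 per lb P₂O₅ (option B)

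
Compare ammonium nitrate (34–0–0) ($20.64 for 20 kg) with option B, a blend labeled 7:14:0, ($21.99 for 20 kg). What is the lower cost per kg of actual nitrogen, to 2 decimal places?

ammonium nitrate: N per bag = 20 × 34% = 6.8 kg; cost = 20.64 / 6.8 = $3.0353/kg N.
option B: N per bag = 20 × 7% = 1.4 kg; cost = 21.99 / 1.4 = $15.7071/kg N.
ammonium nitrate is cheaper.

$3.04 per kg N (ammonium nitrate)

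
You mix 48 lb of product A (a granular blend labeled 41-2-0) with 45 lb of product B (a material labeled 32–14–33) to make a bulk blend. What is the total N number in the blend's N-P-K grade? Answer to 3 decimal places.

Total mass = 48 + 45 = 93 lb.
N mass = 41%×48 + 32%×45 = 34.08 lb.
% N = 34.08 / 93 = 36.6452%.

36.645% N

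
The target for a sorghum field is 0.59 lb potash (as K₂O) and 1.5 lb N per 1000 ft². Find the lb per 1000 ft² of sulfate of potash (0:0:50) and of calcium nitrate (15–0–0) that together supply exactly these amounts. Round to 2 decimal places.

Let a = lb of sulfate of potash, b = lb of calcium nitrate (per 1000 ft²).
K₂O: 0.5·a + 0·b = 0.59
N: 0·a + 0.15·b = 1.5
Solving simultaneously: a = 1.18, b = 10.

1.18 lb sulfate of potash, 10.00 lb calcium nitrate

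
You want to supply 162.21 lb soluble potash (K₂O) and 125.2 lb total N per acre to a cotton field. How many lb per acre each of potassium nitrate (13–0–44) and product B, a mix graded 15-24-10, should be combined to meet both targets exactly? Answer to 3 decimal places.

With a, b = lb per acre of potassium nitrate and product B:
K₂O: 0.44·a + 0.1·b = 162.21
N: 0.13·a + 0.15·b = 125.2
Eliminate b: (row1) − 0.1/0.15·(row2) → 0.353333·a = 78.7433, so a = 222.85849.
Then b = (125.2 − 0.13·222.85849) / 0.15 = 641.5226.

222.858 lb potassium nitrate, 641.523 lb product B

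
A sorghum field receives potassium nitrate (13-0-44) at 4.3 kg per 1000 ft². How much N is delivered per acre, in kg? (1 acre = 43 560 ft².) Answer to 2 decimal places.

nitrogen per 1000 ft² = 4.3 × 13% = 0.559 kg.
Convert to per acre: 0.559 × 43.56 = 24.35004 kg.

24.35 kg N per acre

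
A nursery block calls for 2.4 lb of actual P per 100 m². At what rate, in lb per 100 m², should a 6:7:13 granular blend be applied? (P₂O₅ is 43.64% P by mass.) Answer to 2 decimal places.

As P₂O₅: 2.4 / 0.4364 = 5.49954 lb per 100 m².
Product per 100 m² = 5.49954 / 7% = 78.5649 lb.

78.56 lb of product per hundred sq m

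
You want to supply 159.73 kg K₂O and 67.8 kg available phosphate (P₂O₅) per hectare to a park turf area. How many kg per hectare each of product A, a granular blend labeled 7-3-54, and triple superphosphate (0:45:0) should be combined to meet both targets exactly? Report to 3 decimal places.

Per-hectare balance (a = product A, b = triple superphosphate):
K₂O: 0.54·a + 0·b = 159.73
P₂O₅: 0.03·a + 0.45·b = 67.8
Eliminate b: (row1) − 0/0.45·(row2) → 0.54·a = 159.73, so a = 295.7963.
Then b = (67.8 − 0.03·295.7963) / 0.45 = 130.9469.

295.796 kg product A, 130.947 kg triple superphosphate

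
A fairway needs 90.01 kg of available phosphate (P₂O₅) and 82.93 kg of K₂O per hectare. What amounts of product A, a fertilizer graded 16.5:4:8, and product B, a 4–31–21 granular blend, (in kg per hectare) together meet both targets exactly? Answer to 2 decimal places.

415.01 kg product A, 236.80 kg product B

Let a = kg of product A, b = kg of product B (per hectare).
P₂O₅: 0.04·a + 0.31·b = 90.01
K₂O: 0.08·a + 0.21·b = 82.93
Eliminate a: (row1) − 0.04/0.08·(row2) → 0.205·b = 48.545, so b = 236.8049.
Back-substitute: a = (90.01 − 0.31·236.8049) / 0.04 = 415.012.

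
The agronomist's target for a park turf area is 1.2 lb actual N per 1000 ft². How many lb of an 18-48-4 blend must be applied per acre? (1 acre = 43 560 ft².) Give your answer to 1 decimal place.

290.4 lb of product per acre

Product per 1000 ft² = 1.2 / 18% = 6.66667 lb.
Convert to per acre: 6.66667 × 43.56 = 290.4 lb.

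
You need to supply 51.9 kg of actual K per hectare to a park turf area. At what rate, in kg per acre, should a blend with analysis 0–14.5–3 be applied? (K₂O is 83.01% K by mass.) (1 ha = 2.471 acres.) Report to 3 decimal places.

As K₂O: 51.9 / 0.8301 = 62.5226 kg per hectare.
Product per hectare = 62.5226 / 3% = 2084.09 kg.
Convert to per acre: 2084.09 × 0.404694 = 843.4182 kg.

843.418 kg of product per acre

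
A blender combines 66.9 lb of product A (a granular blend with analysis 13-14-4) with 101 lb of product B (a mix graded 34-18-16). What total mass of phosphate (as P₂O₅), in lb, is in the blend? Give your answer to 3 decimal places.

P₂O₅ mass = 14%×66.9 + 18%×101 = 27.546 lb.

27.546 lb P₂O₅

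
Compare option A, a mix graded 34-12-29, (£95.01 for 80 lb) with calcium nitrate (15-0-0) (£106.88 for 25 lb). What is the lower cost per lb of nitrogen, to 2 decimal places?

option A: N per bag = 80 × 34% = 27.2 lb; cost = 95.01 / 27.2 = £3.4930/lb N.
calcium nitrate: N per bag = 25 × 15% = 3.75 lb; cost = 106.88 / 3.75 = £28.5013/lb N.
option A is cheaper.

£3.49 per lb N (option A)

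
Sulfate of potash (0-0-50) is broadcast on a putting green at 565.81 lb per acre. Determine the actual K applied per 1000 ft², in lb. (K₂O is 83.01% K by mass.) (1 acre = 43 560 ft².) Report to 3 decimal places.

5.391 lb K per thousand sq ft

K₂O per acre = 565.81 × 50% = 282.905 lb.
Elemental K = 282.905 × 0.8301 = 234.839 lb per acre.
Convert to per 1000 ft²: 234.839 × 0.0229568 = 5.39117 lb.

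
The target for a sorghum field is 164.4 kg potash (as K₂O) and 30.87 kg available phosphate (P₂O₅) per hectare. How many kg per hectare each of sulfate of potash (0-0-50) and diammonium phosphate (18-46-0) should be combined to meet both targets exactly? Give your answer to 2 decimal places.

With a, b = kg per hectare of sulfate of potash and diammonium phosphate:
K₂O: 0.5·a + 0·b = 164.4
P₂O₅: 0·a + 0.46·b = 30.87
Solving simultaneously: a = 328.8, b = 67.1087.

328.80 kg sulfate of potash, 67.11 kg diammonium phosphate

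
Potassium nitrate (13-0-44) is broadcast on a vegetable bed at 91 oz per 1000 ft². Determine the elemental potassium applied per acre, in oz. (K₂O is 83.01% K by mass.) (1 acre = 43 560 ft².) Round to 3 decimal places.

K₂O per 1000 ft² = 91 × 44% = 40.04 oz.
Elemental K = 40.04 × 0.8301 = 33.2372 oz per 1000 ft².
Convert to per acre: 33.2372 × 43.56 = 1447.8126 oz.

1447.813 oz K per acre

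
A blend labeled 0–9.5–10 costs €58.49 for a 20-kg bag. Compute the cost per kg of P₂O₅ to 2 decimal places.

P₂O₅ in bag = 20 × 9.5% = 1.9 kg.
Cost per kg P₂O₅ = €58.49 / 1.9 = €30.7842.

€30.78 per kg P₂O₅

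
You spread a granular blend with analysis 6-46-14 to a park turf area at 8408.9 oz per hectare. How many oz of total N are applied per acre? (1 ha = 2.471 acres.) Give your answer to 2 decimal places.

nitrogen per hectare = 8408.9 × 6% = 504.534 oz.
Convert to per acre: 504.534 × 0.404694 = 204.182 oz.

204.18 oz N per acre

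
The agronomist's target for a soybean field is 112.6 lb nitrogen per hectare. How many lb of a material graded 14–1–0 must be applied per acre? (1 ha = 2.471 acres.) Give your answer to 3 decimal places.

Product per hectare = 112.6 / 14% = 804.286 lb.
Convert to per acre: 804.286 × 0.404694 = 325.48997 lb.

325.490 lb of product per acre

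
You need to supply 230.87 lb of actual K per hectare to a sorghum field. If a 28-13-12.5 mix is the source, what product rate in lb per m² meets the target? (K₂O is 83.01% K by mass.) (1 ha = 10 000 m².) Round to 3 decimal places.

0.222 lb of product per sq m

As K₂O: 230.87 / 0.8301 = 278.123 lb per hectare.
Product per hectare = 278.123 / 12.5% = 2224.98 lb.
Convert to per m²: 2224.98 × 0.0001 = 0.222498 lb.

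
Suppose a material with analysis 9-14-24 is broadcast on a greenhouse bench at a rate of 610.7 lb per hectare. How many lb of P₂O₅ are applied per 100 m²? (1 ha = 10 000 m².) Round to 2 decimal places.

0.85 lb P₂O₅ per hundred sq m

P₂O₅ per hectare = 610.7 × 14% = 85.498 lb.
Convert to per 100 m²: 85.498 × 0.01 = 0.85498 lb.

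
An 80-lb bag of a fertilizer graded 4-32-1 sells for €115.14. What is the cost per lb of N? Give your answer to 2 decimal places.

N in bag = 80 × 4% = 3.2 lb.
Cost per lb N = €115.14 / 3.2 = €35.9812.

€35.98 per lb N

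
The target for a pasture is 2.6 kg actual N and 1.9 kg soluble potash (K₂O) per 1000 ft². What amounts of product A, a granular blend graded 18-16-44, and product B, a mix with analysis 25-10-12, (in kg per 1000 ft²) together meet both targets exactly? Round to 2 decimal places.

Per-1000 ft² balance (a = product A, b = product B):
N: 0.18·a + 0.25·b = 2.6
K₂O: 0.44·a + 0.12·b = 1.9
Eliminate b: (row1) − 0.25/0.12·(row2) → -0.736667·a = -1.35833, so a = 1.84389.
Then b = (1.9 − 0.44·1.84389) / 0.12 = 9.0724.

1.84 kg product A, 9.07 kg product B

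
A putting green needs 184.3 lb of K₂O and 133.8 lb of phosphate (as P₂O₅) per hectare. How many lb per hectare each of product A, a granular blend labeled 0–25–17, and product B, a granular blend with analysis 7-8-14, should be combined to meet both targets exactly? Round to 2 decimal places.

Per-hectare balance (a = product A, b = product B):
K₂O: 0.17·a + 0.14·b = 184.3
P₂O₅: 0.25·a + 0.08·b = 133.8
Solving simultaneously: a = 186.355, b = 1090.1402.

186.36 lb product A, 1090.14 lb product B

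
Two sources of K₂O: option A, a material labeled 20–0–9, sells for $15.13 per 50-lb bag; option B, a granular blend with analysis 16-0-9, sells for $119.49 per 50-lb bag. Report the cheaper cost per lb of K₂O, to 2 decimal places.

$3.36 per lb K₂O (option A)

option A: K₂O per bag = 50 × 9% = 4.5 lb; cost = 15.13 / 4.5 = $3.3622/lb K₂O.
option B: K₂O per bag = 50 × 9% = 4.5 lb; cost = 119.49 / 4.5 = $26.5533/lb K₂O.
option A is cheaper.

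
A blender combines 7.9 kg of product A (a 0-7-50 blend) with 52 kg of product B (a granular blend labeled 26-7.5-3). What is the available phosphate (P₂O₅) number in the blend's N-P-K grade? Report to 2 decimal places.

Total mass = 7.9 + 52 = 59.9 kg.
P₂O₅ mass = 7%×7.9 + 7.5%×52 = 4.453 kg.
% P₂O₅ = 4.453 / 59.9 = 7.43406%.

7.43% P₂O₅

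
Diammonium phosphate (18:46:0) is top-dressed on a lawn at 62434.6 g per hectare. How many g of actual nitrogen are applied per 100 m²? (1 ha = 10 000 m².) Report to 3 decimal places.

nitrogen per hectare = 62434.6 × 18% = 11238.2 g.
Convert to per 100 m²: 11238.2 × 0.01 = 112.3823 g.

112.382 g N per hundred sq m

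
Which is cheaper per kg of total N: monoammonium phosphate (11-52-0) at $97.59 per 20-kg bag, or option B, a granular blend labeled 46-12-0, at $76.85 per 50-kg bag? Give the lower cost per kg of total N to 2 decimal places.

$3.34 per kg N (option B)

monoammonium phosphate: N per bag = 20 × 11% = 2.2 kg; cost = 97.59 / 2.2 = $44.3591/kg N.
option B: N per bag = 50 × 46% = 23 kg; cost = 76.85 / 23 = $3.3413/kg N.
option B is cheaper.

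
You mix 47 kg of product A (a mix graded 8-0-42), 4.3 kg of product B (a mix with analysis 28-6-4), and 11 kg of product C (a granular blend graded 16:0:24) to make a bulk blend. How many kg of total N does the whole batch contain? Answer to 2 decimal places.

N mass = 8%×47 + 28%×4.3 + 16%×11 = 6.724 kg.

6.72 kg N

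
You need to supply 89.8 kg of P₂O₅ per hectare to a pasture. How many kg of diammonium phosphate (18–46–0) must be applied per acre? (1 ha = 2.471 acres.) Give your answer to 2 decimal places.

79.00 kg of product per acre

Product per hectare = 89.8 / 46% = 195.217 kg.
Convert to per acre: 195.217 × 0.404694 = 79.0034 kg.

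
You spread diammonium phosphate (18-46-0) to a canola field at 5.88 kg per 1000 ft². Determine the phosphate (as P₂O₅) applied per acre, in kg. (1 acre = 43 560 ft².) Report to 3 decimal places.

117.821 kg P₂O₅ per acre

P₂O₅ per 1000 ft² = 5.88 × 46% = 2.7048 kg.
Convert to per acre: 2.7048 × 43.56 = 117.8211 kg.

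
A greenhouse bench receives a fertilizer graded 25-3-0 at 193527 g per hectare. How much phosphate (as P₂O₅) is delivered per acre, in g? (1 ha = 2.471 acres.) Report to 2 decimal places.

P₂O₅ per hectare = 193527 × 3% = 5805.81 g.
Convert to per acre: 5805.81 × 0.404694 = 2349.579 g.

2349.58 g P₂O₅ per acre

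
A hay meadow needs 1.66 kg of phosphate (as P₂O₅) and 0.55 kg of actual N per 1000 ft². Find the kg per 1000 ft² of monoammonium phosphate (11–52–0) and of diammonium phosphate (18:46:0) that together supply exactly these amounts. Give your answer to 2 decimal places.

1.07 kg monoammonium phosphate, 2.40 kg diammonium phosphate

Let a = kg of monoammonium phosphate, b = kg of diammonium phosphate (per 1000 ft²).
P₂O₅: 0.52·a + 0.46·b = 1.66
N: 0.11·a + 0.18·b = 0.55
Eliminate a: (row1) − 0.52/0.11·(row2) → -0.390909·b = -0.94, so b = 2.40465.
Back-substitute: a = (1.66 − 0.46·2.40465) / 0.52 = 1.06512.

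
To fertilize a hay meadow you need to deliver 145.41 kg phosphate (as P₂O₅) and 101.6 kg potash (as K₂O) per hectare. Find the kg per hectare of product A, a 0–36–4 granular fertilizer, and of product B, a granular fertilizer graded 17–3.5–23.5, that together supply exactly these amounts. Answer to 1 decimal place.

368.0 kg product A, 369.7 kg product B

With a, b = kg per hectare of product A and product B:
P₂O₅: 0.36·a + 0.035·b = 145.41
K₂O: 0.04·a + 0.235·b = 101.6
From row1: a = (145.41 − 0.035·b) / 0.36.
Into row2: 0.04·(145.41 − 0.035·b)/0.36 + 0.235·b = 101.6 → b = 369.707, a = 367.973.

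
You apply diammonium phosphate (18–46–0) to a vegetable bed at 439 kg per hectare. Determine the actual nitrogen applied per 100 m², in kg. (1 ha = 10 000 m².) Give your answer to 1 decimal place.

nitrogen per hectare = 439 × 18% = 79.02 kg.
Convert to per 100 m²: 79.02 × 0.01 = 0.7902 kg.

0.8 kg N per hundred sq m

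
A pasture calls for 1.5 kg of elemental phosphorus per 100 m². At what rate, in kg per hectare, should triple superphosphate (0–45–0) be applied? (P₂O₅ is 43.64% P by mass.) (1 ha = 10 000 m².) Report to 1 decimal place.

As P₂O₅: 1.5 / 0.4364 = 3.43721 kg per 100 m².
Product per 100 m² = 3.43721 / 45% = 7.63825 kg.
Convert to per hectare: 7.63825 × 100 = 763.825 kg.

763.8 kg of product per hectare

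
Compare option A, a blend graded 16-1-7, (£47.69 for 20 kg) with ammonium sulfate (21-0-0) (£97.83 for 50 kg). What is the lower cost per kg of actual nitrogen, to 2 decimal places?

option A: N per bag = 20 × 16% = 3.2 kg; cost = 47.69 / 3.2 = £14.9031/kg N.
ammonium sulfate: N per bag = 50 × 21% = 10.5 kg; cost = 97.83 / 10.5 = £9.3171/kg N.
ammonium sulfate is cheaper.

£9.32 per kg N (ammonium sulfate)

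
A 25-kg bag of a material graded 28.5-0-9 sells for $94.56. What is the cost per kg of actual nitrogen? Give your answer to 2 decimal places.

N in bag = 25 × 28.5% = 7.125 kg.
Cost per kg N = $94.56 / 7.125 = $13.2716.

$13.27 per kg N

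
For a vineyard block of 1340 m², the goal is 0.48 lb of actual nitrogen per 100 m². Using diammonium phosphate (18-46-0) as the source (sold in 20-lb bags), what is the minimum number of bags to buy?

2 bags

Product per 100 m² = 0.48 / 18% = 2.66667 lb.
Total product = 2.66667 × 1340 / 100 = 35.7333 lb.
Bags = ⌈35.7333 / 20⌉ = 2.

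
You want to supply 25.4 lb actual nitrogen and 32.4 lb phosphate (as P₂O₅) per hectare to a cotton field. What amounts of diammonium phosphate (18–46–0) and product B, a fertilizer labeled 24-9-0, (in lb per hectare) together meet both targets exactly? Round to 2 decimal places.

Let a = lb of diammonium phosphate, b = lb of product B (per hectare).
N: 0.18·a + 0.24·b = 25.4
P₂O₅: 0.46·a + 0.09·b = 32.4
Eliminate a: (row1) − 0.18/0.46·(row2) → 0.204783·b = 12.7217, so b = 62.1231.
Back-substitute: a = (25.4 − 0.24·62.1231) / 0.18 = 58.2803.

58.28 lb diammonium phosphate, 62.12 lb product B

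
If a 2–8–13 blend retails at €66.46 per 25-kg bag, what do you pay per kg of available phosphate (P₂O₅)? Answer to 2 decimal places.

€33.23 per kg P₂O₅

P₂O₅ in bag = 25 × 8% = 2 kg.
Cost per kg P₂O₅ = €66.46 / 2 = €33.2300.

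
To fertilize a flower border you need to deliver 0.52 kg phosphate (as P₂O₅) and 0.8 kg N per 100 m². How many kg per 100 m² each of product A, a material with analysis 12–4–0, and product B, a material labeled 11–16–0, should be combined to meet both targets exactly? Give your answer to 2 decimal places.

4.78 kg product A, 2.05 kg product B

With a, b = kg per 100 m² of product A and product B:
P₂O₅: 0.04·a + 0.16·b = 0.52
N: 0.12·a + 0.11·b = 0.8
Eliminate b: (row1) − 0.16/0.11·(row2) → -0.134545·a = -0.643636, so a = 4.78378.
Then b = (0.8 − 0.12·4.78378) / 0.11 = 2.05405.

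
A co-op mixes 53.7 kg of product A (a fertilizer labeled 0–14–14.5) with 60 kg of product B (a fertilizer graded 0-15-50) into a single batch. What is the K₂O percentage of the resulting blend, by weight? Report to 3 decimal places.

Total mass = 53.7 + 60 = 113.7 kg.
K₂O mass = 14.5%×53.7 + 50%×60 = 37.7865 kg.
% K₂O = 37.7865 / 113.7 = 33.2335%.

33.234% K₂O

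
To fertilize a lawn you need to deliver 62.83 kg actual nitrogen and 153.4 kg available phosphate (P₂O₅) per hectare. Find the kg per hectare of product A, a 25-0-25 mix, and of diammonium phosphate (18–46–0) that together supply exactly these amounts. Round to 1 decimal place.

11.2 kg product A, 333.5 kg diammonium phosphate

Let a = kg of product A, b = kg of diammonium phosphate (per hectare).
N: 0.25·a + 0.18·b = 62.83
P₂O₅: 0·a + 0.46·b = 153.4
Solving simultaneously: a = 11.2157, b = 333.478.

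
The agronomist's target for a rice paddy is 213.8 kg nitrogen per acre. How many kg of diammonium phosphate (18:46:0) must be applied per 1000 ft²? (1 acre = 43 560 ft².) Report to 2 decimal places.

Product per acre = 213.8 / 18% = 1187.78 kg.
Convert to per 1000 ft²: 1187.78 × 0.0229568 = 27.2676 kg.

27.27 kg of product per thousand sq ft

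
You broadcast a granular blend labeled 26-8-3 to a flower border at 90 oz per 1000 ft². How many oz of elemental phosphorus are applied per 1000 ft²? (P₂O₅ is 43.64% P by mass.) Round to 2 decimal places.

P₂O₅ per 1000 ft² = 90 × 8% = 7.2 oz.
Elemental P = 7.2 × 0.4364 = 3.14208 oz per 1000 ft².

3.14 oz P per thousand sq ft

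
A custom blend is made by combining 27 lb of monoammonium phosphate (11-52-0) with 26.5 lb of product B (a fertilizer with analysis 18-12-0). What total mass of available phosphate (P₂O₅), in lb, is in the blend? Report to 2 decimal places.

P₂O₅ mass = 52%×27 + 12%×26.5 = 17.22 lb.

17.22 lb P₂O₅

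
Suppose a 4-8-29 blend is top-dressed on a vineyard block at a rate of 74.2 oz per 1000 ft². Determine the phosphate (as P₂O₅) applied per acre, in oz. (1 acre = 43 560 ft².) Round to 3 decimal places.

258.572 oz P₂O₅ per acre

P₂O₅ per 1000 ft² = 74.2 × 8% = 5.936 oz.
Convert to per acre: 5.936 × 43.56 = 258.5722 oz.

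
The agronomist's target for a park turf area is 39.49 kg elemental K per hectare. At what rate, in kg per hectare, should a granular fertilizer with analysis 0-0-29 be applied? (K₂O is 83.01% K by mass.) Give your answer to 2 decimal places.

164.04 kg of product per hectare

As K₂O: 39.49 / 0.8301 = 47.5726 kg per hectare.
Product per hectare = 47.5726 / 29% = 164.043 kg.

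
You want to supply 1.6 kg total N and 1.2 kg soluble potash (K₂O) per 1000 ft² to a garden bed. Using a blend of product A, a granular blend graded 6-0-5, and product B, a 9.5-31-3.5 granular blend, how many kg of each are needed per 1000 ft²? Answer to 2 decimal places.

Per-1000 ft² balance (a = product A, b = product B):
N: 0.06·a + 0.095·b = 1.6
K₂O: 0.05·a + 0.035·b = 1.2
Eliminate a: (row1) − 0.06/0.05·(row2) → 0.053·b = 0.16, so b = 3.01887.
Back-substitute: a = (1.6 − 0.095·3.01887) / 0.06 = 21.8868.

21.89 kg product A, 3.02 kg product B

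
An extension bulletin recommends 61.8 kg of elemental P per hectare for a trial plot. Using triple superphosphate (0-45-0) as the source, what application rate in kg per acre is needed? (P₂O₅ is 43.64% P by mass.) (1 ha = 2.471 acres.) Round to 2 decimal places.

As P₂O₅: 61.8 / 0.4364 = 141.613 kg per hectare.
Product per hectare = 141.613 / 45% = 314.696 kg.
Convert to per acre: 314.696 × 0.404694 = 127.356 kg.

127.36 kg of product per acre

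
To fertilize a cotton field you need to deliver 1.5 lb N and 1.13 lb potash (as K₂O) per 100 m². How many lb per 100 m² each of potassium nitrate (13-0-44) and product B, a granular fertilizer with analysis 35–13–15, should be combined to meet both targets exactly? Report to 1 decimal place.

With a, b = lb per 100 m² of potassium nitrate and product B:
N: 0.13·a + 0.35·b = 1.5
K₂O: 0.44·a + 0.15·b = 1.13
Eliminate b: (row1) − 0.35/0.15·(row2) → -0.896667·a = -1.13667, so a = 1.26766.
Then b = (1.13 − 0.44·1.26766) / 0.15 = 3.81487.

1.3 lb potassium nitrate, 3.8 lb product B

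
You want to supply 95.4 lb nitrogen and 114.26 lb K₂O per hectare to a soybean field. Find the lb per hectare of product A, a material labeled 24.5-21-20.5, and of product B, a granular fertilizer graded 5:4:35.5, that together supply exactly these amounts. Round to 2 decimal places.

366.95 lb product A, 109.96 lb product B

With a, b = lb per hectare of product A and product B:
N: 0.245·a + 0.05·b = 95.4
K₂O: 0.205·a + 0.355·b = 114.26
Eliminate b: (row1) − 0.05/0.355·(row2) → 0.216127·a = 79.307, so a = 366.947.
Then b = (114.26 − 0.205·366.947) / 0.355 = 109.9602.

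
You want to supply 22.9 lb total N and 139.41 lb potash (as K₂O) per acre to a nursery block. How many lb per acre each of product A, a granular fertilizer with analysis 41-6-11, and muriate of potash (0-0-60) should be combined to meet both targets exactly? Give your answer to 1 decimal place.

55.9 lb product A, 222.1 lb muriate of potash

Per-acre balance (a = product A, b = muriate of potash):
N: 0.41·a + 0·b = 22.9
K₂O: 0.11·a + 0.6·b = 139.41
Eliminate b: (row1) − 0/0.6·(row2) → 0.41·a = 22.9, so a = 55.8537.
Then b = (139.41 − 0.11·55.8537) / 0.6 = 222.11.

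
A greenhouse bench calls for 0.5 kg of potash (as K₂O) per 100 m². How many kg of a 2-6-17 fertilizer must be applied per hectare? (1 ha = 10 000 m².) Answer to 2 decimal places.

294.12 kg of product per hectare

Product per 100 m² = 0.5 / 17% = 2.94118 kg.
Convert to per hectare: 2.94118 × 100 = 294.118 kg.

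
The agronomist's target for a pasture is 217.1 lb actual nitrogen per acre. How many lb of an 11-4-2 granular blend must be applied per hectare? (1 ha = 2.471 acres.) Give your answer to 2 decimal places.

Product per acre = 217.1 / 11% = 1973.64 lb.
Convert to per hectare: 1973.64 × 2.471 = 4876.855 lb.

4876.86 lb of product per hectare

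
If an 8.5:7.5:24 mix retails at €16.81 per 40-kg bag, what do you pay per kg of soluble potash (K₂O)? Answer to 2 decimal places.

K₂O in bag = 40 × 24% = 9.6 kg.
Cost per kg K₂O = €16.81 / 9.6 = €1.7510.

€1.75 per kg K₂O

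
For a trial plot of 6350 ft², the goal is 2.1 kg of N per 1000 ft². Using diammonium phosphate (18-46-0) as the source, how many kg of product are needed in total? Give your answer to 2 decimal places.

74.08 kg

Product per 1000 ft² = 2.1 / 18% = 11.6667 kg.
Total product = 11.6667 × 6350 / 1000 = 74.0833 kg.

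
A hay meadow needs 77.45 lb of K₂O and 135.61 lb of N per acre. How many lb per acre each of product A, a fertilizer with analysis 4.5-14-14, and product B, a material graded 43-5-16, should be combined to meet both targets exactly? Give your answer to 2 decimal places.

218.98 lb product A, 292.46 lb product B

Let a = lb of product A, b = lb of product B (per acre).
K₂O: 0.14·a + 0.16·b = 77.45
N: 0.045·a + 0.43·b = 135.61
Eliminate a: (row1) − 0.14/0.045·(row2) → -1.17778·b = -344.448, so b = 292.456.
Back-substitute: a = (77.45 − 0.16·292.456) / 0.14 = 218.979.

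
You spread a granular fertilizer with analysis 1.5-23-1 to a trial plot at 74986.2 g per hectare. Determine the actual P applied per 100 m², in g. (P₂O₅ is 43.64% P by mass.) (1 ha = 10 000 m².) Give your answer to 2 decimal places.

75.27 g P per hundred sq m

P₂O₅ per hectare = 74986.2 × 23% = 17246.8 g.
Elemental P = 17246.8 × 0.4364 = 7526.51 g per hectare.
Convert to per 100 m²: 7526.51 × 0.01 = 75.2651 g.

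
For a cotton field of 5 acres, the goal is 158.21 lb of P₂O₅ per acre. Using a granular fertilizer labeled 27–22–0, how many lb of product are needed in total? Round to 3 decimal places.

Product per acre = 158.21 / 22% = 719.136 lb.
Total product = 719.136 × 5 = 3595.6818 lb.

3595.682 lb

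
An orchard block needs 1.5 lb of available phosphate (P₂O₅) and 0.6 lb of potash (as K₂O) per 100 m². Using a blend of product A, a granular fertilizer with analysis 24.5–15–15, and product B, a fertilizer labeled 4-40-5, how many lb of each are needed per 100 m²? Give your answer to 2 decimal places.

3.14 lb product A, 2.57 lb product B

Let a = lb of product A, b = lb of product B (per 100 m²).
P₂O₅: 0.15·a + 0.4·b = 1.5
K₂O: 0.15·a + 0.05·b = 0.6
From row1: a = (1.5 − 0.4·b) / 0.15.
Into row2: 0.15·(1.5 − 0.4·b)/0.15 + 0.05·b = 0.6 → b = 2.57143, a = 3.14286.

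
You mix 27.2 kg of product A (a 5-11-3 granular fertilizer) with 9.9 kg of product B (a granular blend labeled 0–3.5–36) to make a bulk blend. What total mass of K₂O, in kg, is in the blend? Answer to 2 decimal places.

K₂O mass = 3%×27.2 + 36%×9.9 = 4.38 kg.

4.38 kg K₂O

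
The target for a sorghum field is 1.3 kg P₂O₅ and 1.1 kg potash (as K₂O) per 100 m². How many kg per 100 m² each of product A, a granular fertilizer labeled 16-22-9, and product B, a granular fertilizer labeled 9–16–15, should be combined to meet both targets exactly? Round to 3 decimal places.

Per-100 m² balance (a = product A, b = product B):
P₂O₅: 0.22·a + 0.16·b = 1.3
K₂O: 0.09·a + 0.15·b = 1.1
From row1: a = (1.3 − 0.16·b) / 0.22.
Into row2: 0.09·(1.3 − 0.16·b)/0.22 + 0.15·b = 1.1 → b = 6.72043, a = 1.02151.

1.022 kg product A, 6.720 kg product B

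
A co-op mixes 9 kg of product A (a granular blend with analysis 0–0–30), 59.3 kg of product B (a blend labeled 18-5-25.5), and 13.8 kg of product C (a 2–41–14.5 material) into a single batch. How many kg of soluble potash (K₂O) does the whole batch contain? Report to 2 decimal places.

19.82 kg K₂O

K₂O mass = 30%×9 + 25.5%×59.3 + 14.5%×13.8 = 19.8225 kg.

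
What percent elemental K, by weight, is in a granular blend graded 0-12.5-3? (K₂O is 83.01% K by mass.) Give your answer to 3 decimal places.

2.490% K

%K = 3 × 0.8301 = 2.4903%.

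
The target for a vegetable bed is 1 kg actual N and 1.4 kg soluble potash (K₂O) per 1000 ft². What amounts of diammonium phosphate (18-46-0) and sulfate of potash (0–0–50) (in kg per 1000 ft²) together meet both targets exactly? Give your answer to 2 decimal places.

With a, b = kg per 1000 ft² of diammonium phosphate and sulfate of potash:
N: 0.18·a + 0·b = 1
K₂O: 0·a + 0.5·b = 1.4
Solving simultaneously: a = 5.55556, b = 2.8.

5.56 kg diammonium phosphate, 2.80 kg sulfate of potash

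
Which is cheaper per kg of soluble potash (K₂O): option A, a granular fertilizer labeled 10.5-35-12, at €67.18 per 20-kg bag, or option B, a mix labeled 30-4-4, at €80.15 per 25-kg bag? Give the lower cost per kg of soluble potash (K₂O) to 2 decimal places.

option A: K₂O per bag = 20 × 12% = 2.4 kg; cost = 67.18 / 2.4 = €27.9917/kg K₂O.
option B: K₂O per bag = 25 × 4% = 1 kg; cost = 80.15 / 1 = €80.1500/kg K₂O.
option A is cheaper.

€27.99 per kg K₂O (option A)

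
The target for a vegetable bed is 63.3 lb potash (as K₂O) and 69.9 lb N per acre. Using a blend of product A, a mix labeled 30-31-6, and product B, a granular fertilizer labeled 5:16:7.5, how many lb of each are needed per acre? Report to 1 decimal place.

Let a = lb of product A, b = lb of product B (per acre).
K₂O: 0.06·a + 0.075·b = 63.3
N: 0.3·a + 0.05·b = 69.9
Solving simultaneously: a = 106.538, b = 758.769.

106.5 lb product A, 758.8 lb product B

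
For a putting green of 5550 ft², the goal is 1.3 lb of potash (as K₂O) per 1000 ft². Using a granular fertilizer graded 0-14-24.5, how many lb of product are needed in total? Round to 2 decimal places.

Product per 1000 ft² = 1.3 / 24.5% = 5.30612 lb.
Total product = 5.30612 × 5550 / 1000 = 29.449 lb.

29.45 lb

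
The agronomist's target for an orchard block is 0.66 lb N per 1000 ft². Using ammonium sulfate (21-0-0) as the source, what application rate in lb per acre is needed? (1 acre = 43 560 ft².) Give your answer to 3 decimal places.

Product per 1000 ft² = 0.66 / 21% = 3.14286 lb.
Convert to per acre: 3.14286 × 43.56 = 136.9029 lb.

136.903 lb of product per acre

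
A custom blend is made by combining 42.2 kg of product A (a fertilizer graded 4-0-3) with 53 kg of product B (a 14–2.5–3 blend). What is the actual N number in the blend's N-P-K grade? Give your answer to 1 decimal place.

Total mass = 42.2 + 53 = 95.2 kg.
N mass = 4%×42.2 + 14%×53 = 9.108 kg.
% N = 9.108 / 95.2 = 9.56723%.

9.6% N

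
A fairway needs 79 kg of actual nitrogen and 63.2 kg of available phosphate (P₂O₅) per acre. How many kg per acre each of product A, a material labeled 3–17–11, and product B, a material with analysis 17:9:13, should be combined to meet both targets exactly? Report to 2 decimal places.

With a, b = kg per acre of product A and product B:
N: 0.03·a + 0.17·b = 79
P₂O₅: 0.17·a + 0.09·b = 63.2
From row1: a = (79 − 0.17·b) / 0.03.
Into row2: 0.17·(79 − 0.17·b)/0.03 + 0.09·b = 63.2 → b = 440.229, a = 138.702.

138.70 kg product A, 440.23 kg product B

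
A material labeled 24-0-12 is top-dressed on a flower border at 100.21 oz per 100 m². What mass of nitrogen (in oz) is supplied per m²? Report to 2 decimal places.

0.24 oz N per sq m

nitrogen per 100 m² = 100.21 × 24% = 24.0504 oz.
Convert to per m²: 24.0504 × 0.01 = 0.240504 oz.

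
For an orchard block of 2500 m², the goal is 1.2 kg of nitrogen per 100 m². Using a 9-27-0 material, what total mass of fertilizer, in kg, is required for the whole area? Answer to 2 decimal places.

333.33 kg

Product per 100 m² = 1.2 / 9% = 13.3333 kg.
Total product = 13.3333 × 2500 / 100 = 333.333 kg.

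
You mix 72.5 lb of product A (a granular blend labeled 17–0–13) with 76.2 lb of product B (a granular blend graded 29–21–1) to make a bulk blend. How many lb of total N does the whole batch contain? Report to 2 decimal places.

N mass = 17%×72.5 + 29%×76.2 = 34.423 lb.

34.42 lb N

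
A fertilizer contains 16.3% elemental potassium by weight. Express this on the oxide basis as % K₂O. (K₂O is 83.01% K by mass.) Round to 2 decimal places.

%K₂O = 16.3 / 0.8301 = 19.6362%.

19.64% K₂O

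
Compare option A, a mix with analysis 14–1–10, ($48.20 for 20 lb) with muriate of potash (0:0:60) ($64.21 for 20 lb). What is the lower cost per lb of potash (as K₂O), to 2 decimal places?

option A: K₂O per bag = 20 × 10% = 2 lb; cost = 48.20 / 2 = $24.1000/lb K₂O.
muriate of potash: K₂O per bag = 20 × 60% = 12 lb; cost = 64.21 / 12 = $5.3508/lb K₂O.
muriate of potash is cheaper.

$5.35 per lb K₂O (muriate of potash)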